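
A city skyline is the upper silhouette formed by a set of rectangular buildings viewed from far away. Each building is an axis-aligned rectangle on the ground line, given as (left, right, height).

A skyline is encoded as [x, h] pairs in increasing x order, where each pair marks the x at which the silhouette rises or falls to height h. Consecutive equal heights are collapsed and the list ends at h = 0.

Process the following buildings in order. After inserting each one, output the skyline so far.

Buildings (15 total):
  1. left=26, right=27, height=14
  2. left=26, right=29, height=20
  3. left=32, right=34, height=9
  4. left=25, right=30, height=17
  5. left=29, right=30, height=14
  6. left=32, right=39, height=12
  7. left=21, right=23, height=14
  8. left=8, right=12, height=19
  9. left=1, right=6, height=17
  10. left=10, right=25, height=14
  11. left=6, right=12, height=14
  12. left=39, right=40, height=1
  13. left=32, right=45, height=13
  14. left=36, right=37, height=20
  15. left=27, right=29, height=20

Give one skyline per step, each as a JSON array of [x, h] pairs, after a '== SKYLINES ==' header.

== SKYLINES ==
[[26,14],[27,0]]
[[26,20],[29,0]]
[[26,20],[29,0],[32,9],[34,0]]
[[25,17],[26,20],[29,17],[30,0],[32,9],[34,0]]
[[25,17],[26,20],[29,17],[30,0],[32,9],[34,0]]
[[25,17],[26,20],[29,17],[30,0],[32,12],[39,0]]
[[21,14],[23,0],[25,17],[26,20],[29,17],[30,0],[32,12],[39,0]]
[[8,19],[12,0],[21,14],[23,0],[25,17],[26,20],[29,17],[30,0],[32,12],[39,0]]
[[1,17],[6,0],[8,19],[12,0],[21,14],[23,0],[25,17],[26,20],[29,17],[30,0],[32,12],[39,0]]
[[1,17],[6,0],[8,19],[12,14],[25,17],[26,20],[29,17],[30,0],[32,12],[39,0]]
[[1,17],[6,14],[8,19],[12,14],[25,17],[26,20],[29,17],[30,0],[32,12],[39,0]]
[[1,17],[6,14],[8,19],[12,14],[25,17],[26,20],[29,17],[30,0],[32,12],[39,1],[40,0]]
[[1,17],[6,14],[8,19],[12,14],[25,17],[26,20],[29,17],[30,0],[32,13],[45,0]]
[[1,17],[6,14],[8,19],[12,14],[25,17],[26,20],[29,17],[30,0],[32,13],[36,20],[37,13],[45,0]]
[[1,17],[6,14],[8,19],[12,14],[25,17],[26,20],[29,17],[30,0],[32,13],[36,20],[37,13],[45,0]]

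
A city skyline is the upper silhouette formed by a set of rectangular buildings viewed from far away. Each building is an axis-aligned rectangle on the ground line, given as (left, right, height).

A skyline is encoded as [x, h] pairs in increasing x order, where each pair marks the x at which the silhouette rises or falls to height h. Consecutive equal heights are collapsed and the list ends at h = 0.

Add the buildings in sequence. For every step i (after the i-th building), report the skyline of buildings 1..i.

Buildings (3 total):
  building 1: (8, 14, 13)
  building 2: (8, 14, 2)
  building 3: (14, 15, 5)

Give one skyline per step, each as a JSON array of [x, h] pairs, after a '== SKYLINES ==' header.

== SKYLINES ==
[[8,13],[14,0]]
[[8,13],[14,0]]
[[8,13],[14,5],[15,0]]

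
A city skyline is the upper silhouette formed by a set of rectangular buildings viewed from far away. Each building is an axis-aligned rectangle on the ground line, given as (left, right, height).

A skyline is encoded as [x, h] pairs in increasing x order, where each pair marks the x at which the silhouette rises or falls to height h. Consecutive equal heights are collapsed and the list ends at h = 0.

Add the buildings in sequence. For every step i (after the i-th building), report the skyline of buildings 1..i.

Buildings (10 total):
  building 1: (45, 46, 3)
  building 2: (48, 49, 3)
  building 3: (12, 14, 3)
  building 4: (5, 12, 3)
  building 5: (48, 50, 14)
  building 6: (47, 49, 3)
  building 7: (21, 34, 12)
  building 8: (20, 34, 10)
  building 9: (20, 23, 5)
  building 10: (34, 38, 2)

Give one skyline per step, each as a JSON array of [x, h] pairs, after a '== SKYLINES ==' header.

== SKYLINES ==
[[45,3],[46,0]]
[[45,3],[46,0],[48,3],[49,0]]
[[12,3],[14,0],[45,3],[46,0],[48,3],[49,0]]
[[5,3],[14,0],[45,3],[46,0],[48,3],[49,0]]
[[5,3],[14,0],[45,3],[46,0],[48,14],[50,0]]
[[5,3],[14,0],[45,3],[46,0],[47,3],[48,14],[50,0]]
[[5,3],[14,0],[21,12],[34,0],[45,3],[46,0],[47,3],[48,14],[50,0]]
[[5,3],[14,0],[20,10],[21,12],[34,0],[45,3],[46,0],[47,3],[48,14],[50,0]]
[[5,3],[14,0],[20,10],[21,12],[34,0],[45,3],[46,0],[47,3],[48,14],[50,0]]
[[5,3],[14,0],[20,10],[21,12],[34,2],[38,0],[45,3],[46,0],[47,3],[48,14],[50,0]]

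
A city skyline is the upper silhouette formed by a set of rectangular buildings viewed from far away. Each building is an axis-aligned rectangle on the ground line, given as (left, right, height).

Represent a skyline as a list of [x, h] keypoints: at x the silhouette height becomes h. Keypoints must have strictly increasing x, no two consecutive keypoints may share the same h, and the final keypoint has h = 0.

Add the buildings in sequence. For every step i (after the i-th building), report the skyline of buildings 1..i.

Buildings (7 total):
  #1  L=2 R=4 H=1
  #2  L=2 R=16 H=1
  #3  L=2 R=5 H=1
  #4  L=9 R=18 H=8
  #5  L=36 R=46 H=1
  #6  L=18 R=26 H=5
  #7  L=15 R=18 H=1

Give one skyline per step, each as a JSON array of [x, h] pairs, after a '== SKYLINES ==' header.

== SKYLINES ==
[[2,1],[4,0]]
[[2,1],[16,0]]
[[2,1],[16,0]]
[[2,1],[9,8],[18,0]]
[[2,1],[9,8],[18,0],[36,1],[46,0]]
[[2,1],[9,8],[18,5],[26,0],[36,1],[46,0]]
[[2,1],[9,8],[18,5],[26,0],[36,1],[46,0]]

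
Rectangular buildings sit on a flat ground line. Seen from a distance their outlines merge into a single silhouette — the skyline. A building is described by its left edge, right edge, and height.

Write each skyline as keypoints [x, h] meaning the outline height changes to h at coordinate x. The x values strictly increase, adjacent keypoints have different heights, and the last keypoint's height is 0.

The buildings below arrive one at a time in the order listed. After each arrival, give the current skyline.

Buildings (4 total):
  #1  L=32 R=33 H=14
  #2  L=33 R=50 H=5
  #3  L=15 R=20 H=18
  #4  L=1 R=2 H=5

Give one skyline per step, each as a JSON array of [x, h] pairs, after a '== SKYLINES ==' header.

== SKYLINES ==
[[32,14],[33,0]]
[[32,14],[33,5],[50,0]]
[[15,18],[20,0],[32,14],[33,5],[50,0]]
[[1,5],[2,0],[15,18],[20,0],[32,14],[33,5],[50,0]]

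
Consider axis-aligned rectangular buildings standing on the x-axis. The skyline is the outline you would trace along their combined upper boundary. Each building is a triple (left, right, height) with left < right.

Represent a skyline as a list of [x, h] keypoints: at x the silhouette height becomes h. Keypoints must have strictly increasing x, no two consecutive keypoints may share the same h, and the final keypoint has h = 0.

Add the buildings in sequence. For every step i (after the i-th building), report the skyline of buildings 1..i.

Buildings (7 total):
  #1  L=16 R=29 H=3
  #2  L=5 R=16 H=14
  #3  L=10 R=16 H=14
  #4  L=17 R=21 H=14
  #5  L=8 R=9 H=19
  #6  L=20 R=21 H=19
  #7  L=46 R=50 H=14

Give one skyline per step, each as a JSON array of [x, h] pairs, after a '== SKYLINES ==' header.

== SKYLINES ==
[[16,3],[29,0]]
[[5,14],[16,3],[29,0]]
[[5,14],[16,3],[29,0]]
[[5,14],[16,3],[17,14],[21,3],[29,0]]
[[5,14],[8,19],[9,14],[16,3],[17,14],[21,3],[29,0]]
[[5,14],[8,19],[9,14],[16,3],[17,14],[20,19],[21,3],[29,0]]
[[5,14],[8,19],[9,14],[16,3],[17,14],[20,19],[21,3],[29,0],[46,14],[50,0]]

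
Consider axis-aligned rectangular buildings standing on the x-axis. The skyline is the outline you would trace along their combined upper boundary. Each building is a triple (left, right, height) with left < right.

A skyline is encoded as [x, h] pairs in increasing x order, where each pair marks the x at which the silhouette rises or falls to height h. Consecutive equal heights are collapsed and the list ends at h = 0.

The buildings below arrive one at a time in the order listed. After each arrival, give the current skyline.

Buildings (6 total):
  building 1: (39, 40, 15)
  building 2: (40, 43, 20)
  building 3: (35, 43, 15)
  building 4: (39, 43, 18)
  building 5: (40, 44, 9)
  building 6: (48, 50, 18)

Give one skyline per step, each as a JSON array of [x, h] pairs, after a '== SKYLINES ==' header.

== SKYLINES ==
[[39,15],[40,0]]
[[39,15],[40,20],[43,0]]
[[35,15],[40,20],[43,0]]
[[35,15],[39,18],[40,20],[43,0]]
[[35,15],[39,18],[40,20],[43,9],[44,0]]
[[35,15],[39,18],[40,20],[43,9],[44,0],[48,18],[50,0]]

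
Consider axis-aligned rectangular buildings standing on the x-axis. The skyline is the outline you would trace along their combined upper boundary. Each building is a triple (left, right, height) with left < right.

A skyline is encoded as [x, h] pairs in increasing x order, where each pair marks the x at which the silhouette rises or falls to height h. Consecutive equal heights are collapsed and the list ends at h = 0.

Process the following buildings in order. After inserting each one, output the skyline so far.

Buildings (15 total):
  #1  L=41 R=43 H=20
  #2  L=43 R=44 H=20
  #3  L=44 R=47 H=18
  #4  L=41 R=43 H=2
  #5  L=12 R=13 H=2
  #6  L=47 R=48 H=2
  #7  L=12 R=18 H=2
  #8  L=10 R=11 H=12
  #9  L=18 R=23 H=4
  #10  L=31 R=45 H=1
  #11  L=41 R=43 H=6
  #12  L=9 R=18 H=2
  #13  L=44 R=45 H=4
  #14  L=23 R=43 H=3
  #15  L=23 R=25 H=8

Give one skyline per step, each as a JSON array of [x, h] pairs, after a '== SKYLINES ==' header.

== SKYLINES ==
[[41,20],[43,0]]
[[41,20],[44,0]]
[[41,20],[44,18],[47,0]]
[[41,20],[44,18],[47,0]]
[[12,2],[13,0],[41,20],[44,18],[47,0]]
[[12,2],[13,0],[41,20],[44,18],[47,2],[48,0]]
[[12,2],[18,0],[41,20],[44,18],[47,2],[48,0]]
[[10,12],[11,0],[12,2],[18,0],[41,20],[44,18],[47,2],[48,0]]
[[10,12],[11,0],[12,2],[18,4],[23,0],[41,20],[44,18],[47,2],[48,0]]
[[10,12],[11,0],[12,2],[18,4],[23,0],[31,1],[41,20],[44,18],[47,2],[48,0]]
[[10,12],[11,0],[12,2],[18,4],[23,0],[31,1],[41,20],[44,18],[47,2],[48,0]]
[[9,2],[10,12],[11,2],[18,4],[23,0],[31,1],[41,20],[44,18],[47,2],[48,0]]
[[9,2],[10,12],[11,2],[18,4],[23,0],[31,1],[41,20],[44,18],[47,2],[48,0]]
[[9,2],[10,12],[11,2],[18,4],[23,3],[41,20],[44,18],[47,2],[48,0]]
[[9,2],[10,12],[11,2],[18,4],[23,8],[25,3],[41,20],[44,18],[47,2],[48,0]]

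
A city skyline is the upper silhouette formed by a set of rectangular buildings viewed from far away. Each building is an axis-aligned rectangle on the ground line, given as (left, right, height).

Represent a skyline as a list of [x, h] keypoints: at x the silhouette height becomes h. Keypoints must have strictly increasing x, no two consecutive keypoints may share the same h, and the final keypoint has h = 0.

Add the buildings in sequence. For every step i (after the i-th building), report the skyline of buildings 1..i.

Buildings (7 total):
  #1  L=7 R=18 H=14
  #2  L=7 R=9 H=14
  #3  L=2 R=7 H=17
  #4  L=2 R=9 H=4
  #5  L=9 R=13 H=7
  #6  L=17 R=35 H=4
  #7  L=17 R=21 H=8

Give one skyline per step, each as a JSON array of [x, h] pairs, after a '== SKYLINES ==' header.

== SKYLINES ==
[[7,14],[18,0]]
[[7,14],[18,0]]
[[2,17],[7,14],[18,0]]
[[2,17],[7,14],[18,0]]
[[2,17],[7,14],[18,0]]
[[2,17],[7,14],[18,4],[35,0]]
[[2,17],[7,14],[18,8],[21,4],[35,0]]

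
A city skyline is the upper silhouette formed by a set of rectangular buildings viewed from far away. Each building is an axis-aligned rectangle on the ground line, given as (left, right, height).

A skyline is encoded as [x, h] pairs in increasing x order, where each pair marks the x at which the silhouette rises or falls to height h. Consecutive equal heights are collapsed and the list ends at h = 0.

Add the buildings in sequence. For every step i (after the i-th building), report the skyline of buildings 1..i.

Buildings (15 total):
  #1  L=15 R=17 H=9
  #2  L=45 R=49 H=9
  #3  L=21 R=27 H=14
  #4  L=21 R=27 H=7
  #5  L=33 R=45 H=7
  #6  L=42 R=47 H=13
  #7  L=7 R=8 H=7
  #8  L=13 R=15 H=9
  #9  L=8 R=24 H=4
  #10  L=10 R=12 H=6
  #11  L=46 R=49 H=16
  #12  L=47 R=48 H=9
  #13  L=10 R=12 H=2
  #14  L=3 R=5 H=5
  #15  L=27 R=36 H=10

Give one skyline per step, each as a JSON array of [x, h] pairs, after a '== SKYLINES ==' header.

== SKYLINES ==
[[15,9],[17,0]]
[[15,9],[17,0],[45,9],[49,0]]
[[15,9],[17,0],[21,14],[27,0],[45,9],[49,0]]
[[15,9],[17,0],[21,14],[27,0],[45,9],[49,0]]
[[15,9],[17,0],[21,14],[27,0],[33,7],[45,9],[49,0]]
[[15,9],[17,0],[21,14],[27,0],[33,7],[42,13],[47,9],[49,0]]
[[7,7],[8,0],[15,9],[17,0],[21,14],[27,0],[33,7],[42,13],[47,9],[49,0]]
[[7,7],[8,0],[13,9],[17,0],[21,14],[27,0],[33,7],[42,13],[47,9],[49,0]]
[[7,7],[8,4],[13,9],[17,4],[21,14],[27,0],[33,7],[42,13],[47,9],[49,0]]
[[7,7],[8,4],[10,6],[12,4],[13,9],[17,4],[21,14],[27,0],[33,7],[42,13],[47,9],[49,0]]
[[7,7],[8,4],[10,6],[12,4],[13,9],[17,4],[21,14],[27,0],[33,7],[42,13],[46,16],[49,0]]
[[7,7],[8,4],[10,6],[12,4],[13,9],[17,4],[21,14],[27,0],[33,7],[42,13],[46,16],[49,0]]
[[7,7],[8,4],[10,6],[12,4],[13,9],[17,4],[21,14],[27,0],[33,7],[42,13],[46,16],[49,0]]
[[3,5],[5,0],[7,7],[8,4],[10,6],[12,4],[13,9],[17,4],[21,14],[27,0],[33,7],[42,13],[46,16],[49,0]]
[[3,5],[5,0],[7,7],[8,4],[10,6],[12,4],[13,9],[17,4],[21,14],[27,10],[36,7],[42,13],[46,16],[49,0]]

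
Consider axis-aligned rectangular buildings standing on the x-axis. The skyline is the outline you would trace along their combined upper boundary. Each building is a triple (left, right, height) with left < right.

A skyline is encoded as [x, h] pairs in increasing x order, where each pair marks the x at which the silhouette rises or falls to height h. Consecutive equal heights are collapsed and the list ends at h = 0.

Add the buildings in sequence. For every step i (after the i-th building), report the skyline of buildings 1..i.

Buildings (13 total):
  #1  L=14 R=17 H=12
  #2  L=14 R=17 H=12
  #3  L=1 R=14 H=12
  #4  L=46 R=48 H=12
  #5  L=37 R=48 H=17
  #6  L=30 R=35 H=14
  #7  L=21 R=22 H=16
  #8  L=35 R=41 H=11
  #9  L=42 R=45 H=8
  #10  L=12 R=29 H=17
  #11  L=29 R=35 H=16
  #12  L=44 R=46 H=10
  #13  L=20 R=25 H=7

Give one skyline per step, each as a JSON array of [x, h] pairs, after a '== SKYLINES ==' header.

== SKYLINES ==
[[14,12],[17,0]]
[[14,12],[17,0]]
[[1,12],[17,0]]
[[1,12],[17,0],[46,12],[48,0]]
[[1,12],[17,0],[37,17],[48,0]]
[[1,12],[17,0],[30,14],[35,0],[37,17],[48,0]]
[[1,12],[17,0],[21,16],[22,0],[30,14],[35,0],[37,17],[48,0]]
[[1,12],[17,0],[21,16],[22,0],[30,14],[35,11],[37,17],[48,0]]
[[1,12],[17,0],[21,16],[22,0],[30,14],[35,11],[37,17],[48,0]]
[[1,12],[12,17],[29,0],[30,14],[35,11],[37,17],[48,0]]
[[1,12],[12,17],[29,16],[35,11],[37,17],[48,0]]
[[1,12],[12,17],[29,16],[35,11],[37,17],[48,0]]
[[1,12],[12,17],[29,16],[35,11],[37,17],[48,0]]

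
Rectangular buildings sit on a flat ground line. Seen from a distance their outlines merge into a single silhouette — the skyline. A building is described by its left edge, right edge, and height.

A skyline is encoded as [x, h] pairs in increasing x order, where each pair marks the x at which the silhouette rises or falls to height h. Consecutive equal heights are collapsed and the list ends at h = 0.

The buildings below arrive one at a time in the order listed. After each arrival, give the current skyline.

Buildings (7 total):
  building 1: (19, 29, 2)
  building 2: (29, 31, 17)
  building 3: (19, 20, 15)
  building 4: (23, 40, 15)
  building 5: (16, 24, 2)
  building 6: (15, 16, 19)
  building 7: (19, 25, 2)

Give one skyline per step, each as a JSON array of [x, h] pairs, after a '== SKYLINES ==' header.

== SKYLINES ==
[[19,2],[29,0]]
[[19,2],[29,17],[31,0]]
[[19,15],[20,2],[29,17],[31,0]]
[[19,15],[20,2],[23,15],[29,17],[31,15],[40,0]]
[[16,2],[19,15],[20,2],[23,15],[29,17],[31,15],[40,0]]
[[15,19],[16,2],[19,15],[20,2],[23,15],[29,17],[31,15],[40,0]]
[[15,19],[16,2],[19,15],[20,2],[23,15],[29,17],[31,15],[40,0]]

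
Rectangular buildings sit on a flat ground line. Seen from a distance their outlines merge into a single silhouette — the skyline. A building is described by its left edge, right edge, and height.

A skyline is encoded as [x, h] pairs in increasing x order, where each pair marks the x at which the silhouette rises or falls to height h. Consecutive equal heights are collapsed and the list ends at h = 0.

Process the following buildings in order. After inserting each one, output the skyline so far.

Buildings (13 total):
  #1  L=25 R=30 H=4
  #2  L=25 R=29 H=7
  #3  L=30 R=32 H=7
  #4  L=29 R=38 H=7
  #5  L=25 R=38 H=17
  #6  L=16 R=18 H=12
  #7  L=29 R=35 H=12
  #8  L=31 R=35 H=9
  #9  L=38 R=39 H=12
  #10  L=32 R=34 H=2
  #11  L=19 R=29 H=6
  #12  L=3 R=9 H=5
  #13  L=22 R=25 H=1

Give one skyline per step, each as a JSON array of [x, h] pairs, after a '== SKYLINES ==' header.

== SKYLINES ==
[[25,4],[30,0]]
[[25,7],[29,4],[30,0]]
[[25,7],[29,4],[30,7],[32,0]]
[[25,7],[38,0]]
[[25,17],[38,0]]
[[16,12],[18,0],[25,17],[38,0]]
[[16,12],[18,0],[25,17],[38,0]]
[[16,12],[18,0],[25,17],[38,0]]
[[16,12],[18,0],[25,17],[38,12],[39,0]]
[[16,12],[18,0],[25,17],[38,12],[39,0]]
[[16,12],[18,0],[19,6],[25,17],[38,12],[39,0]]
[[3,5],[9,0],[16,12],[18,0],[19,6],[25,17],[38,12],[39,0]]
[[3,5],[9,0],[16,12],[18,0],[19,6],[25,17],[38,12],[39,0]]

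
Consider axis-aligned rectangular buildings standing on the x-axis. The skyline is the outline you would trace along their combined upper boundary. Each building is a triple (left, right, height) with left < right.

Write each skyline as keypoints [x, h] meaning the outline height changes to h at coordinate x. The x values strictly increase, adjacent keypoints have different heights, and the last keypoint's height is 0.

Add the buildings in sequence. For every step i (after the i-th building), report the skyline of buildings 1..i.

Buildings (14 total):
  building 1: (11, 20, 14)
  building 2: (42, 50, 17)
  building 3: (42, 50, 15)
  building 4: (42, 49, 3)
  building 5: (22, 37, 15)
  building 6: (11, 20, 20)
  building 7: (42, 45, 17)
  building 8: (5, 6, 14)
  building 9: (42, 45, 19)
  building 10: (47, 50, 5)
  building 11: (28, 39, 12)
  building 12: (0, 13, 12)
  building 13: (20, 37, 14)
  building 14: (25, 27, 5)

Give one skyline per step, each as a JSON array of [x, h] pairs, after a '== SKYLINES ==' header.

== SKYLINES ==
[[11,14],[20,0]]
[[11,14],[20,0],[42,17],[50,0]]
[[11,14],[20,0],[42,17],[50,0]]
[[11,14],[20,0],[42,17],[50,0]]
[[11,14],[20,0],[22,15],[37,0],[42,17],[50,0]]
[[11,20],[20,0],[22,15],[37,0],[42,17],[50,0]]
[[11,20],[20,0],[22,15],[37,0],[42,17],[50,0]]
[[5,14],[6,0],[11,20],[20,0],[22,15],[37,0],[42,17],[50,0]]
[[5,14],[6,0],[11,20],[20,0],[22,15],[37,0],[42,19],[45,17],[50,0]]
[[5,14],[6,0],[11,20],[20,0],[22,15],[37,0],[42,19],[45,17],[50,0]]
[[5,14],[6,0],[11,20],[20,0],[22,15],[37,12],[39,0],[42,19],[45,17],[50,0]]
[[0,12],[5,14],[6,12],[11,20],[20,0],[22,15],[37,12],[39,0],[42,19],[45,17],[50,0]]
[[0,12],[5,14],[6,12],[11,20],[20,14],[22,15],[37,12],[39,0],[42,19],[45,17],[50,0]]
[[0,12],[5,14],[6,12],[11,20],[20,14],[22,15],[37,12],[39,0],[42,19],[45,17],[50,0]]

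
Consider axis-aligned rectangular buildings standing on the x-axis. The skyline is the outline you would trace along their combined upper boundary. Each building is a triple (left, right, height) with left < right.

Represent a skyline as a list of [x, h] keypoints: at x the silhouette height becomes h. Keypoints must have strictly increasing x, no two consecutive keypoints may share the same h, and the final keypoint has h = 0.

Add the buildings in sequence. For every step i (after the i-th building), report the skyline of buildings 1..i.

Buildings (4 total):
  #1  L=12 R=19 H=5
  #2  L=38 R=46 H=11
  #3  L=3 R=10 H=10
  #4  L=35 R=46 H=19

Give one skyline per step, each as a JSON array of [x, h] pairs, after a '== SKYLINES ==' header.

== SKYLINES ==
[[12,5],[19,0]]
[[12,5],[19,0],[38,11],[46,0]]
[[3,10],[10,0],[12,5],[19,0],[38,11],[46,0]]
[[3,10],[10,0],[12,5],[19,0],[35,19],[46,0]]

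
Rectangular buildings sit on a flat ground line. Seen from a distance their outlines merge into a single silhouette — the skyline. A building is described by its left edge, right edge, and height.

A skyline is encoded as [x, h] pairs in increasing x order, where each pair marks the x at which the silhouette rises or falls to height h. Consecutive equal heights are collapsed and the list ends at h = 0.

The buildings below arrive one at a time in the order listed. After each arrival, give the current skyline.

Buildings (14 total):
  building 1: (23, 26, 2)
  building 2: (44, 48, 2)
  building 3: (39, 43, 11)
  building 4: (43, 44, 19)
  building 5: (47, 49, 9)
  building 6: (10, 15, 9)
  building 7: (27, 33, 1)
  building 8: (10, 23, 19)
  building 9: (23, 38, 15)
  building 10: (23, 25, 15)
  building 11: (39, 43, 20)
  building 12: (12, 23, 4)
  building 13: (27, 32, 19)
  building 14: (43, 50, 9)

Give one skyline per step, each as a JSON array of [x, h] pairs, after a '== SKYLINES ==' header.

== SKYLINES ==
[[23,2],[26,0]]
[[23,2],[26,0],[44,2],[48,0]]
[[23,2],[26,0],[39,11],[43,0],[44,2],[48,0]]
[[23,2],[26,0],[39,11],[43,19],[44,2],[48,0]]
[[23,2],[26,0],[39,11],[43,19],[44,2],[47,9],[49,0]]
[[10,9],[15,0],[23,2],[26,0],[39,11],[43,19],[44,2],[47,9],[49,0]]
[[10,9],[15,0],[23,2],[26,0],[27,1],[33,0],[39,11],[43,19],[44,2],[47,9],[49,0]]
[[10,19],[23,2],[26,0],[27,1],[33,0],[39,11],[43,19],[44,2],[47,9],[49,0]]
[[10,19],[23,15],[38,0],[39,11],[43,19],[44,2],[47,9],[49,0]]
[[10,19],[23,15],[38,0],[39,11],[43,19],[44,2],[47,9],[49,0]]
[[10,19],[23,15],[38,0],[39,20],[43,19],[44,2],[47,9],[49,0]]
[[10,19],[23,15],[38,0],[39,20],[43,19],[44,2],[47,9],[49,0]]
[[10,19],[23,15],[27,19],[32,15],[38,0],[39,20],[43,19],[44,2],[47,9],[49,0]]
[[10,19],[23,15],[27,19],[32,15],[38,0],[39,20],[43,19],[44,9],[50,0]]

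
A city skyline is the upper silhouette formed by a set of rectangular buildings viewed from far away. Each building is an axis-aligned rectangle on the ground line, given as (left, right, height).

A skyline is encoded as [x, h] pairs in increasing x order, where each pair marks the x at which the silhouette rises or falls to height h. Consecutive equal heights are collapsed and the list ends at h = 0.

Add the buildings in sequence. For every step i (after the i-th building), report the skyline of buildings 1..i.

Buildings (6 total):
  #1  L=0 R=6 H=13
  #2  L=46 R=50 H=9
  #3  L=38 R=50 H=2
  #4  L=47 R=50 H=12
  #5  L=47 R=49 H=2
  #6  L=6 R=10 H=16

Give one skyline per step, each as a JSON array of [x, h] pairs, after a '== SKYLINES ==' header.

== SKYLINES ==
[[0,13],[6,0]]
[[0,13],[6,0],[46,9],[50,0]]
[[0,13],[6,0],[38,2],[46,9],[50,0]]
[[0,13],[6,0],[38,2],[46,9],[47,12],[50,0]]
[[0,13],[6,0],[38,2],[46,9],[47,12],[50,0]]
[[0,13],[6,16],[10,0],[38,2],[46,9],[47,12],[50,0]]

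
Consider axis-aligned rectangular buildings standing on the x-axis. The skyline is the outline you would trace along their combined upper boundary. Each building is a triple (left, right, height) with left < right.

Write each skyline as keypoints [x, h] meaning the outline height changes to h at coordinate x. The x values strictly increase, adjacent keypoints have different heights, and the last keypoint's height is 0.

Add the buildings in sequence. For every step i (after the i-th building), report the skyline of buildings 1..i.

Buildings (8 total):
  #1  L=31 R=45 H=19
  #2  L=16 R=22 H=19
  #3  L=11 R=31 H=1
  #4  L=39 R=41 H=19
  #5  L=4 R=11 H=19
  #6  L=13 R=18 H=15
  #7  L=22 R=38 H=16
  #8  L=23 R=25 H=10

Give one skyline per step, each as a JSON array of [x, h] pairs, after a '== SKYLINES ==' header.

== SKYLINES ==
[[31,19],[45,0]]
[[16,19],[22,0],[31,19],[45,0]]
[[11,1],[16,19],[22,1],[31,19],[45,0]]
[[11,1],[16,19],[22,1],[31,19],[45,0]]
[[4,19],[11,1],[16,19],[22,1],[31,19],[45,0]]
[[4,19],[11,1],[13,15],[16,19],[22,1],[31,19],[45,0]]
[[4,19],[11,1],[13,15],[16,19],[22,16],[31,19],[45,0]]
[[4,19],[11,1],[13,15],[16,19],[22,16],[31,19],[45,0]]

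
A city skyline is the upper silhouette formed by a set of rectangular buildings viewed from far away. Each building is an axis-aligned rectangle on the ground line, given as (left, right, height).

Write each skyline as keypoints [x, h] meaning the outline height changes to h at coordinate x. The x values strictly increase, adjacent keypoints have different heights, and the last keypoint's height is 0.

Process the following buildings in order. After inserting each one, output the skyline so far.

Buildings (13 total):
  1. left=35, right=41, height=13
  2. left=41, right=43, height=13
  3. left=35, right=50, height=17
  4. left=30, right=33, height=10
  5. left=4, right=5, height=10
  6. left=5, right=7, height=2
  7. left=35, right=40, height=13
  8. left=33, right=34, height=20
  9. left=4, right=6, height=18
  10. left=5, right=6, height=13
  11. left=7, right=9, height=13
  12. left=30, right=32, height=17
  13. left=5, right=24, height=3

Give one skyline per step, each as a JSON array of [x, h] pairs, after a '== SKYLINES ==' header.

== SKYLINES ==
[[35,13],[41,0]]
[[35,13],[43,0]]
[[35,17],[50,0]]
[[30,10],[33,0],[35,17],[50,0]]
[[4,10],[5,0],[30,10],[33,0],[35,17],[50,0]]
[[4,10],[5,2],[7,0],[30,10],[33,0],[35,17],[50,0]]
[[4,10],[5,2],[7,0],[30,10],[33,0],[35,17],[50,0]]
[[4,10],[5,2],[7,0],[30,10],[33,20],[34,0],[35,17],[50,0]]
[[4,18],[6,2],[7,0],[30,10],[33,20],[34,0],[35,17],[50,0]]
[[4,18],[6,2],[7,0],[30,10],[33,20],[34,0],[35,17],[50,0]]
[[4,18],[6,2],[7,13],[9,0],[30,10],[33,20],[34,0],[35,17],[50,0]]
[[4,18],[6,2],[7,13],[9,0],[30,17],[32,10],[33,20],[34,0],[35,17],[50,0]]
[[4,18],[6,3],[7,13],[9,3],[24,0],[30,17],[32,10],[33,20],[34,0],[35,17],[50,0]]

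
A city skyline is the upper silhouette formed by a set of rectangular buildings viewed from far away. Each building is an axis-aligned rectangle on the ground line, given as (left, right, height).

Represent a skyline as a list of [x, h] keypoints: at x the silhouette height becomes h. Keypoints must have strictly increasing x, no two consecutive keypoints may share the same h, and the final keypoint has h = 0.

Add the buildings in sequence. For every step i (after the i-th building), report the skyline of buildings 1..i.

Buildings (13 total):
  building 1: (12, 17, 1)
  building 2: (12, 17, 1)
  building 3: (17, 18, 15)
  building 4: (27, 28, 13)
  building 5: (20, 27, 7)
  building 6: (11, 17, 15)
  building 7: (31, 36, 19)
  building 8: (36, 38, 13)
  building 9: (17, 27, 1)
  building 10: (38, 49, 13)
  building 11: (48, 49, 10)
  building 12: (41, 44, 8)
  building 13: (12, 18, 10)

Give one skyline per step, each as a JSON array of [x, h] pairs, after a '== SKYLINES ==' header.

== SKYLINES ==
[[12,1],[17,0]]
[[12,1],[17,0]]
[[12,1],[17,15],[18,0]]
[[12,1],[17,15],[18,0],[27,13],[28,0]]
[[12,1],[17,15],[18,0],[20,7],[27,13],[28,0]]
[[11,15],[18,0],[20,7],[27,13],[28,0]]
[[11,15],[18,0],[20,7],[27,13],[28,0],[31,19],[36,0]]
[[11,15],[18,0],[20,7],[27,13],[28,0],[31,19],[36,13],[38,0]]
[[11,15],[18,1],[20,7],[27,13],[28,0],[31,19],[36,13],[38,0]]
[[11,15],[18,1],[20,7],[27,13],[28,0],[31,19],[36,13],[49,0]]
[[11,15],[18,1],[20,7],[27,13],[28,0],[31,19],[36,13],[49,0]]
[[11,15],[18,1],[20,7],[27,13],[28,0],[31,19],[36,13],[49,0]]
[[11,15],[18,1],[20,7],[27,13],[28,0],[31,19],[36,13],[49,0]]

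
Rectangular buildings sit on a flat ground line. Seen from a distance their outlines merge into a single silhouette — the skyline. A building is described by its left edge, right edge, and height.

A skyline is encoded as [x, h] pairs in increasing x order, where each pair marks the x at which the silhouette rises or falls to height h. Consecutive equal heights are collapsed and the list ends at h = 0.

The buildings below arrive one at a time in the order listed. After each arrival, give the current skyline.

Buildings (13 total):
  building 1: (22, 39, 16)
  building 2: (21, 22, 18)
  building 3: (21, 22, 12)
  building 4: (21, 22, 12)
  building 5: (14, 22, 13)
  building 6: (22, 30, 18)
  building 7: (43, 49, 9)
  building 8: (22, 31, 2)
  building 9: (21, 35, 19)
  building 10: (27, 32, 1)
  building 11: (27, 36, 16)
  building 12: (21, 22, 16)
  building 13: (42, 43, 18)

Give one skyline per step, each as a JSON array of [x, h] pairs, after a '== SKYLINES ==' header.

== SKYLINES ==
[[22,16],[39,0]]
[[21,18],[22,16],[39,0]]
[[21,18],[22,16],[39,0]]
[[21,18],[22,16],[39,0]]
[[14,13],[21,18],[22,16],[39,0]]
[[14,13],[21,18],[30,16],[39,0]]
[[14,13],[21,18],[30,16],[39,0],[43,9],[49,0]]
[[14,13],[21,18],[30,16],[39,0],[43,9],[49,0]]
[[14,13],[21,19],[35,16],[39,0],[43,9],[49,0]]
[[14,13],[21,19],[35,16],[39,0],[43,9],[49,0]]
[[14,13],[21,19],[35,16],[39,0],[43,9],[49,0]]
[[14,13],[21,19],[35,16],[39,0],[43,9],[49,0]]
[[14,13],[21,19],[35,16],[39,0],[42,18],[43,9],[49,0]]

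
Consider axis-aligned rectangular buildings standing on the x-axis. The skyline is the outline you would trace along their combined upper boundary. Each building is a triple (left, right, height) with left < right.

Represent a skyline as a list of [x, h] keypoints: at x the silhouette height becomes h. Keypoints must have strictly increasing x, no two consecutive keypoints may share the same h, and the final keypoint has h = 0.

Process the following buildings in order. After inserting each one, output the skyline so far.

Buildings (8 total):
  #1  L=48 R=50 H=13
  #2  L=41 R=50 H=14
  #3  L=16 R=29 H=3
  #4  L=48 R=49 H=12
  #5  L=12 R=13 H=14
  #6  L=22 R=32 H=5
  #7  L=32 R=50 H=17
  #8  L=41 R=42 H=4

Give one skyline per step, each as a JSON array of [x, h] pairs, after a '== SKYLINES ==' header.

== SKYLINES ==
[[48,13],[50,0]]
[[41,14],[50,0]]
[[16,3],[29,0],[41,14],[50,0]]
[[16,3],[29,0],[41,14],[50,0]]
[[12,14],[13,0],[16,3],[29,0],[41,14],[50,0]]
[[12,14],[13,0],[16,3],[22,5],[32,0],[41,14],[50,0]]
[[12,14],[13,0],[16,3],[22,5],[32,17],[50,0]]
[[12,14],[13,0],[16,3],[22,5],[32,17],[50,0]]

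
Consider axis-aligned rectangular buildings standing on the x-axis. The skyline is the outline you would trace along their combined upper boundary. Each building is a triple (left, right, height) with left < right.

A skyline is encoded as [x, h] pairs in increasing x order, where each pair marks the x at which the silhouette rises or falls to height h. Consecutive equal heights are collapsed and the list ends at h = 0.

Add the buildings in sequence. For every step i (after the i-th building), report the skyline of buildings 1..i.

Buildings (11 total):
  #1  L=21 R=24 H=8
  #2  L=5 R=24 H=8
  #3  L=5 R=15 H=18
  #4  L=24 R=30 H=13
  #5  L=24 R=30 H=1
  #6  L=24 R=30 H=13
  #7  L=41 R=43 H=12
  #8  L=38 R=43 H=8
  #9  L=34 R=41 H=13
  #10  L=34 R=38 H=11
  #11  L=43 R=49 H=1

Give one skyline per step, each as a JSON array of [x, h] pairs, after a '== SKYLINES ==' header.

== SKYLINES ==
[[21,8],[24,0]]
[[5,8],[24,0]]
[[5,18],[15,8],[24,0]]
[[5,18],[15,8],[24,13],[30,0]]
[[5,18],[15,8],[24,13],[30,0]]
[[5,18],[15,8],[24,13],[30,0]]
[[5,18],[15,8],[24,13],[30,0],[41,12],[43,0]]
[[5,18],[15,8],[24,13],[30,0],[38,8],[41,12],[43,0]]
[[5,18],[15,8],[24,13],[30,0],[34,13],[41,12],[43,0]]
[[5,18],[15,8],[24,13],[30,0],[34,13],[41,12],[43,0]]
[[5,18],[15,8],[24,13],[30,0],[34,13],[41,12],[43,1],[49,0]]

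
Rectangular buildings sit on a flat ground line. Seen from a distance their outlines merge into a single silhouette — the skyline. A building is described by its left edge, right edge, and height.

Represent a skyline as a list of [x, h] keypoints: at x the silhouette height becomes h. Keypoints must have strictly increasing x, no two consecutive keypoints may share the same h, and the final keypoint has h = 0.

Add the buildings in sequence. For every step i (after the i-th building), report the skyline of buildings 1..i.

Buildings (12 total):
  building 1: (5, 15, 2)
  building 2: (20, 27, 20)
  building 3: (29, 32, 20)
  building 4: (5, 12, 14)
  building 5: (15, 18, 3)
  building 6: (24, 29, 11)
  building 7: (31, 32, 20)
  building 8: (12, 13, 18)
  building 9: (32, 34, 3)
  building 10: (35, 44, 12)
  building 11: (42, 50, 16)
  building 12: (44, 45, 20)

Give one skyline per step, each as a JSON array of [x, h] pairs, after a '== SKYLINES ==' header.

== SKYLINES ==
[[5,2],[15,0]]
[[5,2],[15,0],[20,20],[27,0]]
[[5,2],[15,0],[20,20],[27,0],[29,20],[32,0]]
[[5,14],[12,2],[15,0],[20,20],[27,0],[29,20],[32,0]]
[[5,14],[12,2],[15,3],[18,0],[20,20],[27,0],[29,20],[32,0]]
[[5,14],[12,2],[15,3],[18,0],[20,20],[27,11],[29,20],[32,0]]
[[5,14],[12,2],[15,3],[18,0],[20,20],[27,11],[29,20],[32,0]]
[[5,14],[12,18],[13,2],[15,3],[18,0],[20,20],[27,11],[29,20],[32,0]]
[[5,14],[12,18],[13,2],[15,3],[18,0],[20,20],[27,11],[29,20],[32,3],[34,0]]
[[5,14],[12,18],[13,2],[15,3],[18,0],[20,20],[27,11],[29,20],[32,3],[34,0],[35,12],[44,0]]
[[5,14],[12,18],[13,2],[15,3],[18,0],[20,20],[27,11],[29,20],[32,3],[34,0],[35,12],[42,16],[50,0]]
[[5,14],[12,18],[13,2],[15,3],[18,0],[20,20],[27,11],[29,20],[32,3],[34,0],[35,12],[42,16],[44,20],[45,16],[50,0]]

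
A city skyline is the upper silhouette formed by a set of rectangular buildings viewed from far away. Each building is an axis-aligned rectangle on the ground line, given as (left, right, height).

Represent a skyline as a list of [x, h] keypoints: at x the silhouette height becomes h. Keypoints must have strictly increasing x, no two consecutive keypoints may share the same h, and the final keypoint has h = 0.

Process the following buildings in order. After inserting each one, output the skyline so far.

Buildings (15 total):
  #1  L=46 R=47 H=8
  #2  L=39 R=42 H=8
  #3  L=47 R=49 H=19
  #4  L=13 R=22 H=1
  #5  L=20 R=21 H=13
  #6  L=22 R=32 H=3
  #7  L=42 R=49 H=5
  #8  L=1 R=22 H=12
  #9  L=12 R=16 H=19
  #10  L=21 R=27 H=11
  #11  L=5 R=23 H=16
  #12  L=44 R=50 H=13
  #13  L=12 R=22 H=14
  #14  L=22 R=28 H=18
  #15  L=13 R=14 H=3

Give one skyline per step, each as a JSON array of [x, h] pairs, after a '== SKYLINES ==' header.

== SKYLINES ==
[[46,8],[47,0]]
[[39,8],[42,0],[46,8],[47,0]]
[[39,8],[42,0],[46,8],[47,19],[49,0]]
[[13,1],[22,0],[39,8],[42,0],[46,8],[47,19],[49,0]]
[[13,1],[20,13],[21,1],[22,0],[39,8],[42,0],[46,8],[47,19],[49,0]]
[[13,1],[20,13],[21,1],[22,3],[32,0],[39,8],[42,0],[46,8],[47,19],[49,0]]
[[13,1],[20,13],[21,1],[22,3],[32,0],[39,8],[42,5],[46,8],[47,19],[49,0]]
[[1,12],[20,13],[21,12],[22,3],[32,0],[39,8],[42,5],[46,8],[47,19],[49,0]]
[[1,12],[12,19],[16,12],[20,13],[21,12],[22,3],[32,0],[39,8],[42,5],[46,8],[47,19],[49,0]]
[[1,12],[12,19],[16,12],[20,13],[21,12],[22,11],[27,3],[32,0],[39,8],[42,5],[46,8],[47,19],[49,0]]
[[1,12],[5,16],[12,19],[16,16],[23,11],[27,3],[32,0],[39,8],[42,5],[46,8],[47,19],[49,0]]
[[1,12],[5,16],[12,19],[16,16],[23,11],[27,3],[32,0],[39,8],[42,5],[44,13],[47,19],[49,13],[50,0]]
[[1,12],[5,16],[12,19],[16,16],[23,11],[27,3],[32,0],[39,8],[42,5],[44,13],[47,19],[49,13],[50,0]]
[[1,12],[5,16],[12,19],[16,16],[22,18],[28,3],[32,0],[39,8],[42,5],[44,13],[47,19],[49,13],[50,0]]
[[1,12],[5,16],[12,19],[16,16],[22,18],[28,3],[32,0],[39,8],[42,5],[44,13],[47,19],[49,13],[50,0]]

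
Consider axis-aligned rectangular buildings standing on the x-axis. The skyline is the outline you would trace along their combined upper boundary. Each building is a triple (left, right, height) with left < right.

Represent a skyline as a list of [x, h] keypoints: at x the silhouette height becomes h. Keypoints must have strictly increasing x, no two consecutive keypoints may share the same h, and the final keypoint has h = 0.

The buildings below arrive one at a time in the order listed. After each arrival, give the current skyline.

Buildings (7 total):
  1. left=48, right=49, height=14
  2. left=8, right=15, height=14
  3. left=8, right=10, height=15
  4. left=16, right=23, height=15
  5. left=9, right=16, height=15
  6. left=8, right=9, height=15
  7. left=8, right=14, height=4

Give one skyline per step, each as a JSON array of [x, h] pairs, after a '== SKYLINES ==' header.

== SKYLINES ==
[[48,14],[49,0]]
[[8,14],[15,0],[48,14],[49,0]]
[[8,15],[10,14],[15,0],[48,14],[49,0]]
[[8,15],[10,14],[15,0],[16,15],[23,0],[48,14],[49,0]]
[[8,15],[23,0],[48,14],[49,0]]
[[8,15],[23,0],[48,14],[49,0]]
[[8,15],[23,0],[48,14],[49,0]]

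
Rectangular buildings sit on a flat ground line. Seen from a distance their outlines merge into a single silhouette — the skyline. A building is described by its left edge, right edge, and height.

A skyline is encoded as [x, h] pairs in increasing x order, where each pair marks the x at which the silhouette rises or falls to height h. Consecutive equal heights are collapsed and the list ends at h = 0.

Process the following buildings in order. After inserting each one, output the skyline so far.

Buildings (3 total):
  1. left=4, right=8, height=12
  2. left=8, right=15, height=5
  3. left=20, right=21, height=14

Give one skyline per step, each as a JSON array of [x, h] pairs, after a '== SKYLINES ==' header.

== SKYLINES ==
[[4,12],[8,0]]
[[4,12],[8,5],[15,0]]
[[4,12],[8,5],[15,0],[20,14],[21,0]]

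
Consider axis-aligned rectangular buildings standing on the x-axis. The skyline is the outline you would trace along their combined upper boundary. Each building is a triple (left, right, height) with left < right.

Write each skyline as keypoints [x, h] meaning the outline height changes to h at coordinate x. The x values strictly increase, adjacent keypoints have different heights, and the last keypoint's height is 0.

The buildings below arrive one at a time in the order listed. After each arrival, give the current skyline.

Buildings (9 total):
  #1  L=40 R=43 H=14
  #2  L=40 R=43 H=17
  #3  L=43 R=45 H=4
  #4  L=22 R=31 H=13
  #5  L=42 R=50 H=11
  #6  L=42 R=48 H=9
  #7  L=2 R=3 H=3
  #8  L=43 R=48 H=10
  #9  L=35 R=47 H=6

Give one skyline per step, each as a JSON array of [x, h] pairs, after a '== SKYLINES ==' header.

== SKYLINES ==
[[40,14],[43,0]]
[[40,17],[43,0]]
[[40,17],[43,4],[45,0]]
[[22,13],[31,0],[40,17],[43,4],[45,0]]
[[22,13],[31,0],[40,17],[43,11],[50,0]]
[[22,13],[31,0],[40,17],[43,11],[50,0]]
[[2,3],[3,0],[22,13],[31,0],[40,17],[43,11],[50,0]]
[[2,3],[3,0],[22,13],[31,0],[40,17],[43,11],[50,0]]
[[2,3],[3,0],[22,13],[31,0],[35,6],[40,17],[43,11],[50,0]]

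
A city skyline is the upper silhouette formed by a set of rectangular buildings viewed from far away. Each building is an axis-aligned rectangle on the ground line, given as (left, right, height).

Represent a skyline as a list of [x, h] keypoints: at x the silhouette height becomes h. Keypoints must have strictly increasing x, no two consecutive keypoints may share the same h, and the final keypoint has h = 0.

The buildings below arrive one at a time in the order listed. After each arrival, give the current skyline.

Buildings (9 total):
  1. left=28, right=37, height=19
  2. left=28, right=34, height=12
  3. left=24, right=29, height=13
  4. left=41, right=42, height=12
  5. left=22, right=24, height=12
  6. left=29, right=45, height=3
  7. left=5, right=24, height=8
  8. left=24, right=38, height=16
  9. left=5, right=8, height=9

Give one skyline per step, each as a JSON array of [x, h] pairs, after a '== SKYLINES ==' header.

== SKYLINES ==
[[28,19],[37,0]]
[[28,19],[37,0]]
[[24,13],[28,19],[37,0]]
[[24,13],[28,19],[37,0],[41,12],[42,0]]
[[22,12],[24,13],[28,19],[37,0],[41,12],[42,0]]
[[22,12],[24,13],[28,19],[37,3],[41,12],[42,3],[45,0]]
[[5,8],[22,12],[24,13],[28,19],[37,3],[41,12],[42,3],[45,0]]
[[5,8],[22,12],[24,16],[28,19],[37,16],[38,3],[41,12],[42,3],[45,0]]
[[5,9],[8,8],[22,12],[24,16],[28,19],[37,16],[38,3],[41,12],[42,3],[45,0]]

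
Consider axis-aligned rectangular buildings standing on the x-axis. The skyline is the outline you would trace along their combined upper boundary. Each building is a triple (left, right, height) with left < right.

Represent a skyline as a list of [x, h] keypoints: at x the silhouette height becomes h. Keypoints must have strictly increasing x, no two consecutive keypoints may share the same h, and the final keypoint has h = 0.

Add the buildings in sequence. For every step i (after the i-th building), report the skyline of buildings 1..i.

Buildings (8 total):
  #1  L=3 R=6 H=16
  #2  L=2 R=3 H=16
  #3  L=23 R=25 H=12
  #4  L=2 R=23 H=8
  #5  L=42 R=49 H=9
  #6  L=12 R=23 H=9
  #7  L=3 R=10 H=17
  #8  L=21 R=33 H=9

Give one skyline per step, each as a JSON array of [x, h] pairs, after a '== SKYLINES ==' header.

== SKYLINES ==
[[3,16],[6,0]]
[[2,16],[6,0]]
[[2,16],[6,0],[23,12],[25,0]]
[[2,16],[6,8],[23,12],[25,0]]
[[2,16],[6,8],[23,12],[25,0],[42,9],[49,0]]
[[2,16],[6,8],[12,9],[23,12],[25,0],[42,9],[49,0]]
[[2,16],[3,17],[10,8],[12,9],[23,12],[25,0],[42,9],[49,0]]
[[2,16],[3,17],[10,8],[12,9],[23,12],[25,9],[33,0],[42,9],[49,0]]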